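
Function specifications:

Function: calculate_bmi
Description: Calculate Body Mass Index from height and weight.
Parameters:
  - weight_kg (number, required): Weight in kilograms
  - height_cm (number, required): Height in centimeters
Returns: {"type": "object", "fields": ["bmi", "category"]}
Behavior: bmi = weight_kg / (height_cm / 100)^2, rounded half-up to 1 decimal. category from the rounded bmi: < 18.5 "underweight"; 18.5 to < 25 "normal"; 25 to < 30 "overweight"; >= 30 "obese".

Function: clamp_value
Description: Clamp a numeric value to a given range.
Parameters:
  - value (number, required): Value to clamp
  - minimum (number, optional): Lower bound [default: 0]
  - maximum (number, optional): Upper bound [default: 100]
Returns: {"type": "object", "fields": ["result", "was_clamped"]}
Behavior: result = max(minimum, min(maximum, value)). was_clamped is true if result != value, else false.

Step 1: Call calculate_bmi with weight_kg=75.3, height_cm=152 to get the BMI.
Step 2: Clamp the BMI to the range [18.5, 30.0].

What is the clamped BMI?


Step 1: calculate_bmi(weight_kg=75.3, height_cm=152)
  height_m = 152 / 100 = 1.52
  bmi = 75.3 / 1.52^2 = 75.3 / 2.3104 = 32.591759 -> 32.6
  32.6 >= 30 -> obese
  -> bmi = 32.6
Step 2: clamp_value(value=32.6, minimum=18.5, maximum=30.0)
  result = max(18.5, min(30.0, 32.6)) = max(18.5, 30.0) = 30.0
  was_clamped = (30.0 != 32.6) = true
  -> result = 30.0
30.0


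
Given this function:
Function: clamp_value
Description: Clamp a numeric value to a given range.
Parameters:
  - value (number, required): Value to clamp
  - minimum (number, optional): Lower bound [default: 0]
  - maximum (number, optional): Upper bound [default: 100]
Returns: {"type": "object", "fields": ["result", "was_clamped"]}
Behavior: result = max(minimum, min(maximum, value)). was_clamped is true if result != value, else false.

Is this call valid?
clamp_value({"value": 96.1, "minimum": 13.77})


Checking all required parameters present and types match... All valid.
Valid


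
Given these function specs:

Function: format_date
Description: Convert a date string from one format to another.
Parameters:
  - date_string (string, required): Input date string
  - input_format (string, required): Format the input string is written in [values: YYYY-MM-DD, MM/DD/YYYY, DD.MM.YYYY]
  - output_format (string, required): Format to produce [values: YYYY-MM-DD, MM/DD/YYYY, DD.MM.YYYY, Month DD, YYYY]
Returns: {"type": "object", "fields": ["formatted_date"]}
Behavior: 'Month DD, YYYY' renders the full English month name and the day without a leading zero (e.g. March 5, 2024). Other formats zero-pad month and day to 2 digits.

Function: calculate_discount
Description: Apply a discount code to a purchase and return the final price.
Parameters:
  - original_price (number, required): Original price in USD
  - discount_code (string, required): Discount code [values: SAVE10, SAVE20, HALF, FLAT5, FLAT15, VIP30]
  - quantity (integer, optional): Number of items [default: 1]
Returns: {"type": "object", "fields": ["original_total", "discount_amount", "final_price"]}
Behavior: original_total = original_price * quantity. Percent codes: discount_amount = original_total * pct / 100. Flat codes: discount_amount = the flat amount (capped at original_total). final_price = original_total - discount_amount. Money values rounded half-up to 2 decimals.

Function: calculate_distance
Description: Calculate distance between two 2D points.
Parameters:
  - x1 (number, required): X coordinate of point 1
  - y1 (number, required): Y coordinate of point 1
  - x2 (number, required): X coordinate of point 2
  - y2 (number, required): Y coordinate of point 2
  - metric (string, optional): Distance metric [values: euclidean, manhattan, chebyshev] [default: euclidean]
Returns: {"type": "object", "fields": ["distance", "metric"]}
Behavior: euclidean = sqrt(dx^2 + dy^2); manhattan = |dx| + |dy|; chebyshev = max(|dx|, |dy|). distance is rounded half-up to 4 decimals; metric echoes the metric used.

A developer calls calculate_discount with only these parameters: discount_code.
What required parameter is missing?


Required parameters: original_price, discount_code
Provided: discount_code
Missing: original_price
original_price


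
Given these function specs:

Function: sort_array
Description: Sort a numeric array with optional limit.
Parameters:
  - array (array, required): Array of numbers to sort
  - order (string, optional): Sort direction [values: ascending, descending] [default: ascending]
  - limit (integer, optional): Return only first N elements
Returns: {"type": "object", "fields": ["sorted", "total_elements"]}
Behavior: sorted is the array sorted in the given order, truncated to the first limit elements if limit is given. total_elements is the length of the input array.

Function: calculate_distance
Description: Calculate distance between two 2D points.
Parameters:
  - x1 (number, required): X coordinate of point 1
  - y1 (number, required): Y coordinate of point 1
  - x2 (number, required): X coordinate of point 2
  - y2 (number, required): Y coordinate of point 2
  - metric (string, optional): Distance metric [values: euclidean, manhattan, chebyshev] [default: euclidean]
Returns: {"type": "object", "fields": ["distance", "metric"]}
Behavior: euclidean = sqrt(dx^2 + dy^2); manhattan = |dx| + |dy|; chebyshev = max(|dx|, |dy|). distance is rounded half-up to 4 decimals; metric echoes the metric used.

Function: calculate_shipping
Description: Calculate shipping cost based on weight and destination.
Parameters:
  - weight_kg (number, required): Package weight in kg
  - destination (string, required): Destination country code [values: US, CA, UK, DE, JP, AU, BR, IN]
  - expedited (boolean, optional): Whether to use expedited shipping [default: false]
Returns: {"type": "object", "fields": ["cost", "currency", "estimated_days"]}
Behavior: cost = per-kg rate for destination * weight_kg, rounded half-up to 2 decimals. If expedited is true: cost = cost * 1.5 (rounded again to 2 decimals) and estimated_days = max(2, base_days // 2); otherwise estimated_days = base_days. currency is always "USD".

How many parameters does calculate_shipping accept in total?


Parameters of calculate_shipping: weight_kg (required), destination (required), expedited (optional)
Total:
3


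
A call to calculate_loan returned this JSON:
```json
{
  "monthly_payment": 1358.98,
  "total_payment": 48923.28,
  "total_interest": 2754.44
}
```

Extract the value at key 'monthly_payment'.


1358.98


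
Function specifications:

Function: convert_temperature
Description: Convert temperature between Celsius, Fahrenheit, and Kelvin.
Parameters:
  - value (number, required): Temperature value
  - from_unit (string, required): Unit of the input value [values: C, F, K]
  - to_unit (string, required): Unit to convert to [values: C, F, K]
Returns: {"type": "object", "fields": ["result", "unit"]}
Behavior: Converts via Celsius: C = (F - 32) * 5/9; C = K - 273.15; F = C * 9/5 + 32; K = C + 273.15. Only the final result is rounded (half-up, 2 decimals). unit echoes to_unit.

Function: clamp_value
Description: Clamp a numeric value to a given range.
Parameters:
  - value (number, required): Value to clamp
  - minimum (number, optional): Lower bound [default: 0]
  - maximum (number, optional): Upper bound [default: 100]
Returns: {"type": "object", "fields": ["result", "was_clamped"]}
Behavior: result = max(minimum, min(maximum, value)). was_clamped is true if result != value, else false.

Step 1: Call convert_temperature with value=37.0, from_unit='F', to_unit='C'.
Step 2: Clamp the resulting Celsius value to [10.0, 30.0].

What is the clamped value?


Step 1: convert_temperature(value=37.0, from_unit=F, to_unit=C)
  To C: (37 - 32) * 5/9 = 2.777778
  Target is C: 2.777778
  Round to 2 decimals: 2.78
  -> result = 2.78 C
Step 2: clamp_value(value=2.78, minimum=10.0, maximum=30.0)
  result = max(10.0, min(30.0, 2.78)) = max(10.0, 2.78) = 10.0
  was_clamped = (10.0 != 2.78) = true
  -> result = 10.0
10.0


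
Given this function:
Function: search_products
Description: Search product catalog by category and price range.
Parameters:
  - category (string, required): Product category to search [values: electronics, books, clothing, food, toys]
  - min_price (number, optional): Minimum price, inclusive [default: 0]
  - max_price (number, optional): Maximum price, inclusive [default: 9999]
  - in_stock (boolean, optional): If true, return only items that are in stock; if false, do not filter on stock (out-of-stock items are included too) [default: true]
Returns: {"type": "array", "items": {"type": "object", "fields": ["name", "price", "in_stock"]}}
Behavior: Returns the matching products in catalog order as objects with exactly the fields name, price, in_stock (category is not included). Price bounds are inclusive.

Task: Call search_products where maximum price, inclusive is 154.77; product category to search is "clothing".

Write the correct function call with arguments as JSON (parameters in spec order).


Mapping each described value to its parameter name:
  'Maximum price, inclusive' -> max_price = 154.77
  'Product category to search' -> category = "clothing"
search_products({"category": "clothing", "max_price": 154.77})


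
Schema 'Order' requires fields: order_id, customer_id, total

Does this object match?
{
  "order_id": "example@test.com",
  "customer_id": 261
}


Checking required fields...
Missing: total
Invalid - missing required field 'total'


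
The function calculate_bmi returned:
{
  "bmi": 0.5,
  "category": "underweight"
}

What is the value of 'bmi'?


0.5


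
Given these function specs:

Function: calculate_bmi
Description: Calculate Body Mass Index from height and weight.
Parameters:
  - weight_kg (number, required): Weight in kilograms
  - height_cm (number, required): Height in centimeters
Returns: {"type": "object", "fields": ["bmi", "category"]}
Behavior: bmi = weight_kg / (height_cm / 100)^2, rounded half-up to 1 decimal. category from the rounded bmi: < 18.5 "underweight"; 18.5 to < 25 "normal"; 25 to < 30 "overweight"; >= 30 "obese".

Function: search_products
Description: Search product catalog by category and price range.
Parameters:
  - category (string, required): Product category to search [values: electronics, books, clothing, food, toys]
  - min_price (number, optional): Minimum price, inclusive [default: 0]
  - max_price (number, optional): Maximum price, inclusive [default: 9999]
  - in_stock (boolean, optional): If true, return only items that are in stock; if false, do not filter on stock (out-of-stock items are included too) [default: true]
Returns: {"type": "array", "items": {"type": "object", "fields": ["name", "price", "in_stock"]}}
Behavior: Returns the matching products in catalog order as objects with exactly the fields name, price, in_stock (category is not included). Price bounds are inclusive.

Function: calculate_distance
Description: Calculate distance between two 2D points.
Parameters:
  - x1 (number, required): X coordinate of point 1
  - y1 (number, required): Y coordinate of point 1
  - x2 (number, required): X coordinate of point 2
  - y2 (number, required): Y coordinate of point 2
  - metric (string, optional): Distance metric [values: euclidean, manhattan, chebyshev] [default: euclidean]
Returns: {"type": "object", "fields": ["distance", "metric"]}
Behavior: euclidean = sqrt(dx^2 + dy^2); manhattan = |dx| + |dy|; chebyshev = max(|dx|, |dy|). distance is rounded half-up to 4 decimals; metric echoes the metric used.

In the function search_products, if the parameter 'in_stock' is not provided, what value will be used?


The search_products spec declares:
  - in_stock (boolean, optional): If true, return only items that are in stock; if false, do not filter on stock (out-of-stock items are included too) [default: true]
Default:
true


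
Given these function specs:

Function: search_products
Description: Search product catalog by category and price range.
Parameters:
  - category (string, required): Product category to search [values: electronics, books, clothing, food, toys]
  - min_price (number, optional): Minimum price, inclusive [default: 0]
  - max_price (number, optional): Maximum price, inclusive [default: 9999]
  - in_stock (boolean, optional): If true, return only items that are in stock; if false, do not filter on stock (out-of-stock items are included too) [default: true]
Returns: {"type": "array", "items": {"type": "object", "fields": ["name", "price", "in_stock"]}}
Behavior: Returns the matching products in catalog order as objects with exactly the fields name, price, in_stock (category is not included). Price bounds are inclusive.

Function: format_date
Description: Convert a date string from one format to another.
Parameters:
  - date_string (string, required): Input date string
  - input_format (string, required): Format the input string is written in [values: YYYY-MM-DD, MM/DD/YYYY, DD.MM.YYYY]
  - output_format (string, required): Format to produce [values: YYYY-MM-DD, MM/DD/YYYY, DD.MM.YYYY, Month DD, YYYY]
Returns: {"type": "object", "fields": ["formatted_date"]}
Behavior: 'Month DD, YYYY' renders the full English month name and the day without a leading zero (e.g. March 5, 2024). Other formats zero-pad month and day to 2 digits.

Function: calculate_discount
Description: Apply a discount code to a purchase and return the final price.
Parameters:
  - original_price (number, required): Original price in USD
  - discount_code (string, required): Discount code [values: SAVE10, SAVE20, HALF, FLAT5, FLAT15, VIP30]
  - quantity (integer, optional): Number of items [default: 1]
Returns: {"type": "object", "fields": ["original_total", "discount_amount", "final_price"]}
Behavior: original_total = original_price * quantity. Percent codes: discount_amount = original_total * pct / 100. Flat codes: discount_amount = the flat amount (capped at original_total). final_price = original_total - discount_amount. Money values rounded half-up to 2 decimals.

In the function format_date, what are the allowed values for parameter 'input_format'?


The format_date spec declares:
  - input_format (string, required): Format the input string is written in [values: YYYY-MM-DD, MM/DD/YYYY, DD.MM.YYYY]
Allowed values:
YYYY-MM-DD, MM/DD/YYYY, DD.MM.YYYY


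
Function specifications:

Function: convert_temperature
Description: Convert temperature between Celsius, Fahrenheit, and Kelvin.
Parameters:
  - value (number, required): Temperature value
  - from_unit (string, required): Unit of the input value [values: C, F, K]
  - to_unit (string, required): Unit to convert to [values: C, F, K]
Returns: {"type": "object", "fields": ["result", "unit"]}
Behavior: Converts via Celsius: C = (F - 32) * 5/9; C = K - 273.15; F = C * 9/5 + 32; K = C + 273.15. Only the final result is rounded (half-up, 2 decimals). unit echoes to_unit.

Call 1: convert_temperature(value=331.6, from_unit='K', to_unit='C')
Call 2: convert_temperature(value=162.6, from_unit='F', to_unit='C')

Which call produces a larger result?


Call 1:
  To C: 331.6 - 273.15 = 58.45
  Target is C: 58.45
  Round to 2 decimals: 58.45
  -> 58.45 C
Call 2:
  To C: (162.6 - 32) * 5/9 = 72.555556
  Target is C: 72.555556
  Round to 2 decimals: 72.56
  -> 72.56 C
Call 2 (72.56 C)


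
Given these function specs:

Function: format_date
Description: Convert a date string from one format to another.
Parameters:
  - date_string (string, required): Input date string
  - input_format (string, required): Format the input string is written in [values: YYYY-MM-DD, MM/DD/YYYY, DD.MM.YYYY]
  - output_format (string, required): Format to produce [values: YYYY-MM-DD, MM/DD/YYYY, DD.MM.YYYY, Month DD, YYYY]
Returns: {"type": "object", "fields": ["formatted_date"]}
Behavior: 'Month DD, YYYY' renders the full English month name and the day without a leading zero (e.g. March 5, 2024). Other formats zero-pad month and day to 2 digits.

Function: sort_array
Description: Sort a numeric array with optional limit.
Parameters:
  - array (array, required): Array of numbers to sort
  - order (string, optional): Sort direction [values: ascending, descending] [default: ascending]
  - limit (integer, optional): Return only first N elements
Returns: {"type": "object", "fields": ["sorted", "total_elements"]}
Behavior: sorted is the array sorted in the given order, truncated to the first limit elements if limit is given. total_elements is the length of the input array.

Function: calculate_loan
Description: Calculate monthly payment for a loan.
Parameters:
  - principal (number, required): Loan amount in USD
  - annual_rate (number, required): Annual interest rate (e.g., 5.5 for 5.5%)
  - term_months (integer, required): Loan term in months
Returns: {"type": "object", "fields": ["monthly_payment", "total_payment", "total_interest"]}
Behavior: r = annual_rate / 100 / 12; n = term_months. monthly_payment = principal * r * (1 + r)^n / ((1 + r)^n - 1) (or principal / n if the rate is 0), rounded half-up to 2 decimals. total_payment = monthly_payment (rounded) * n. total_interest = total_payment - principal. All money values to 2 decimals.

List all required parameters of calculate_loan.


Parameters of calculate_loan and their required/optional flag:
  principal: required
  annual_rate: required
  term_months: required
annual_rate, principal, term_months


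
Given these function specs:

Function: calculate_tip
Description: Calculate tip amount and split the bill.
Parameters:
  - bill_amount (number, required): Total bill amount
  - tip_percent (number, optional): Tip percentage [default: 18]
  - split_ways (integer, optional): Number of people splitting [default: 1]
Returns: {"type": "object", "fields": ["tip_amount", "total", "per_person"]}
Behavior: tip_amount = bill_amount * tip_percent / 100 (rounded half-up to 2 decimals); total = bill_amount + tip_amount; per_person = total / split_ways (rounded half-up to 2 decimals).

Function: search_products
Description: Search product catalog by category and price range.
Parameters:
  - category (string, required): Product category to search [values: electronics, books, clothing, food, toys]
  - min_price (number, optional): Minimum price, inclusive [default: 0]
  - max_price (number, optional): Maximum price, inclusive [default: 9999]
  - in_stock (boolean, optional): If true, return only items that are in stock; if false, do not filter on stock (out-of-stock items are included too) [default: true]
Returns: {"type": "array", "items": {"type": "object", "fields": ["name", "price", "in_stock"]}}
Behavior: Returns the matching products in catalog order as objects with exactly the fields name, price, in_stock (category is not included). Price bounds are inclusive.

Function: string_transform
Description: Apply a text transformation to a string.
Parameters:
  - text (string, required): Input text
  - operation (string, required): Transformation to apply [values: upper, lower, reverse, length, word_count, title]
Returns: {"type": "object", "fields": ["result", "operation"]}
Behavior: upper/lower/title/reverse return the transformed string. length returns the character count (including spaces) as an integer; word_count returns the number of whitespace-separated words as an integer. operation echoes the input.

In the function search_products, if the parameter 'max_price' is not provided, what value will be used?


The search_products spec declares:
  - max_price (number, optional): Maximum price, inclusive [default: 9999]
Default:
9999


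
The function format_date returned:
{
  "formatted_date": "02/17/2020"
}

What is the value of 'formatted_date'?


02/17/2020


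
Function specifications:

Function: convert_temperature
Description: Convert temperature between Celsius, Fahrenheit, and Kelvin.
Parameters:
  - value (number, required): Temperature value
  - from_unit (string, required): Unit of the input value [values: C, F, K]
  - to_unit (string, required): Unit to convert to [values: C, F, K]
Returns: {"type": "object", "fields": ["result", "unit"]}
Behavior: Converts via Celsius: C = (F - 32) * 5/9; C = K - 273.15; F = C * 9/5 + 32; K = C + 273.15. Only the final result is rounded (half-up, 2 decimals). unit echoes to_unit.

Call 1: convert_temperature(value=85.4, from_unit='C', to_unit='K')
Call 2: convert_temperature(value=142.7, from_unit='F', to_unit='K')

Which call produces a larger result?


Call 1:
  Input already in C: 85.4
  To K: 85.4 + 273.15 = 358.55
  Round to 2 decimals: 358.55
  -> 358.55 K
Call 2:
  To C: (142.7 - 32) * 5/9 = 61.5
  To K: 61.5 + 273.15 = 334.65
  Round to 2 decimals: 334.65
  -> 334.65 K
Call 1 (358.55 K)


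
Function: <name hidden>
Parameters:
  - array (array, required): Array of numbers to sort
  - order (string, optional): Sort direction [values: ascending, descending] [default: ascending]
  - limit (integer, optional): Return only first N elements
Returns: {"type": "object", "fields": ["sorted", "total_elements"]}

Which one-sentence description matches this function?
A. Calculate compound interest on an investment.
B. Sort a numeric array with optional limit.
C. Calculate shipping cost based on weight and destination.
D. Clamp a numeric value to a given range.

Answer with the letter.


Parameters array, order, limit and return ["sorted", "total_elements"] fit: Sort a numeric array with optional limit.
B


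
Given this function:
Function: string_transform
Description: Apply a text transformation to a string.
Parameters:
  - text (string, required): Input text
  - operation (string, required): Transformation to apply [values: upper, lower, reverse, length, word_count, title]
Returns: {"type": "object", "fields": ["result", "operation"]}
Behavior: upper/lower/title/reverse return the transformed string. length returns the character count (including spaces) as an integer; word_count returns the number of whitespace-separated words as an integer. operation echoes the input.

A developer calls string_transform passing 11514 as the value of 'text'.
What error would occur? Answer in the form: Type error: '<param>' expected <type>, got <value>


Spec: 'text' is declared as string; 11514 is an integer.
Type error: 'text' expected string, got 11514


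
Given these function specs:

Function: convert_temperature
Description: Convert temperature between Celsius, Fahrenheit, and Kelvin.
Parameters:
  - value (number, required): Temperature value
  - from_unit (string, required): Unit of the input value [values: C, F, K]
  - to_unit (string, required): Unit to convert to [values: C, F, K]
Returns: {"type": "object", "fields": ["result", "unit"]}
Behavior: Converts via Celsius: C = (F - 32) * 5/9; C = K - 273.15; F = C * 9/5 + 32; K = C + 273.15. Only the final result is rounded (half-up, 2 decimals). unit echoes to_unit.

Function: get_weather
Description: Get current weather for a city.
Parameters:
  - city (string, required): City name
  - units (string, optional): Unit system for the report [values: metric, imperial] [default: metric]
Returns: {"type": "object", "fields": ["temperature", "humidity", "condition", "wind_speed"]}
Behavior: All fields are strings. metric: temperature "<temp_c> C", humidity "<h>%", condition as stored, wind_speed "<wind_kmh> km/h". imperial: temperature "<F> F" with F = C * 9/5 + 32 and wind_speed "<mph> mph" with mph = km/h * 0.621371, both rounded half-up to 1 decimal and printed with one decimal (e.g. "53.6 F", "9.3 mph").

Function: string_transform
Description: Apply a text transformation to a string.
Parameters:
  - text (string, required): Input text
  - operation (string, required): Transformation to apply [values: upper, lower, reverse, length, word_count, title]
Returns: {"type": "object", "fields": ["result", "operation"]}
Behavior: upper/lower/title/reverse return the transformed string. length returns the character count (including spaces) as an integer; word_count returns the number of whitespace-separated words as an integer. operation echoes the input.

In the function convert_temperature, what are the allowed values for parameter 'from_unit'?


The convert_temperature spec declares:
  - from_unit (string, required): Unit of the input value [values: C, F, K]
Allowed values:
C, F, K


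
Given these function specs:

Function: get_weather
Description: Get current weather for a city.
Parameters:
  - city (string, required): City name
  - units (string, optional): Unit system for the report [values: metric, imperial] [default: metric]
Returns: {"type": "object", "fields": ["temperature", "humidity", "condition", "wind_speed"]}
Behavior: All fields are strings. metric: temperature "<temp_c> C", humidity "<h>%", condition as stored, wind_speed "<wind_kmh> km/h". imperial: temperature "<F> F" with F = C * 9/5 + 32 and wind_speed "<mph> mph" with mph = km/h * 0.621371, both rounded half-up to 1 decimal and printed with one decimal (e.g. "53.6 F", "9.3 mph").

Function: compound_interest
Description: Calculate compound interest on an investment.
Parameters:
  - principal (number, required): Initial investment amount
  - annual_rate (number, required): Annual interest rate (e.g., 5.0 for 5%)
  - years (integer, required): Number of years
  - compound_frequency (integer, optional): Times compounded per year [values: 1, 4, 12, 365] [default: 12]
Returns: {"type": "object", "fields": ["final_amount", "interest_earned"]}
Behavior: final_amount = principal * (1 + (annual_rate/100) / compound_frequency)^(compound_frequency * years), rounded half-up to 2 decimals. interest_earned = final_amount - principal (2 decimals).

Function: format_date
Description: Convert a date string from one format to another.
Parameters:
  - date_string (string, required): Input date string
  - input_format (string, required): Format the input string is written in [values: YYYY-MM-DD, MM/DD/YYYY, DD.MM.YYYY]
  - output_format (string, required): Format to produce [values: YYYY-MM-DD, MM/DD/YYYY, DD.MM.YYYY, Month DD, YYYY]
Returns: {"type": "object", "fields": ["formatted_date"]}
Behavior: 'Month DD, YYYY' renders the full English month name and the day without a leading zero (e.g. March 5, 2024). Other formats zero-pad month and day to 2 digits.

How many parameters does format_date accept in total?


Parameters of format_date: date_string (required), input_format (required), output_format (required)
Total:
3


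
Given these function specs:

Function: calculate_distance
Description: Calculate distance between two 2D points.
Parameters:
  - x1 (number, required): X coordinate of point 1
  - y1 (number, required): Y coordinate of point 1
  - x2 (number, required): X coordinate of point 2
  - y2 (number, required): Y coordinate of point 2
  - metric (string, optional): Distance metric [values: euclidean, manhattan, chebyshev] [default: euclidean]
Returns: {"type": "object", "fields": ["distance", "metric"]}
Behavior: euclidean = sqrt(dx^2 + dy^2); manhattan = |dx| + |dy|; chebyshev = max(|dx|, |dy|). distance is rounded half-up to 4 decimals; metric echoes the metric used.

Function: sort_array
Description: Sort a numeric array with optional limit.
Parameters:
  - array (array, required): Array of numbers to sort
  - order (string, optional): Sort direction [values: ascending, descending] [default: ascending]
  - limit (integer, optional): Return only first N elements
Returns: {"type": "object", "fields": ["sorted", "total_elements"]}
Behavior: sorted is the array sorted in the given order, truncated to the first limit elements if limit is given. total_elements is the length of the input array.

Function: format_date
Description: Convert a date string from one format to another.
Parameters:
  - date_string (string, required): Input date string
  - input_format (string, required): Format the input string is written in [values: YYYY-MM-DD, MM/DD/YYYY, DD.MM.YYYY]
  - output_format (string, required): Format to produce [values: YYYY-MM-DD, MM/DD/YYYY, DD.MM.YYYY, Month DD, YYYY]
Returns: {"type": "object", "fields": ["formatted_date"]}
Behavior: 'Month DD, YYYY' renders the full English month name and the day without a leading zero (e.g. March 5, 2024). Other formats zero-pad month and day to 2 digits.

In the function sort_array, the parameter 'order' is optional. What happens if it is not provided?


The sort_array spec declares:
  - order (string, optional): Sort direction [values: ascending, descending] [default: ascending]
It defaults to ascending


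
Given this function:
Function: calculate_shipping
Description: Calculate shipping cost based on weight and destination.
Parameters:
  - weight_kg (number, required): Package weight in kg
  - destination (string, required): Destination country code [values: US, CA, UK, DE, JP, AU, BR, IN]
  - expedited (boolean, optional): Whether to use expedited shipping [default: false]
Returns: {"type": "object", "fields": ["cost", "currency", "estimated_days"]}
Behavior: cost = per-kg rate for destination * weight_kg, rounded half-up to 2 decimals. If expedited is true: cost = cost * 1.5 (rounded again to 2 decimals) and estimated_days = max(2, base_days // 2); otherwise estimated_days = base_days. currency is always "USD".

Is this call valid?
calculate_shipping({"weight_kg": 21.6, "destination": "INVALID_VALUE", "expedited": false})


Checking parameter values...
Parameter 'destination' has value 'INVALID_VALUE' not in allowed: US, CA, UK, DE, JP, AU, BR, IN
Invalid - 'destination' must be one of US, CA, UK, DE, JP, AU, BR, IN


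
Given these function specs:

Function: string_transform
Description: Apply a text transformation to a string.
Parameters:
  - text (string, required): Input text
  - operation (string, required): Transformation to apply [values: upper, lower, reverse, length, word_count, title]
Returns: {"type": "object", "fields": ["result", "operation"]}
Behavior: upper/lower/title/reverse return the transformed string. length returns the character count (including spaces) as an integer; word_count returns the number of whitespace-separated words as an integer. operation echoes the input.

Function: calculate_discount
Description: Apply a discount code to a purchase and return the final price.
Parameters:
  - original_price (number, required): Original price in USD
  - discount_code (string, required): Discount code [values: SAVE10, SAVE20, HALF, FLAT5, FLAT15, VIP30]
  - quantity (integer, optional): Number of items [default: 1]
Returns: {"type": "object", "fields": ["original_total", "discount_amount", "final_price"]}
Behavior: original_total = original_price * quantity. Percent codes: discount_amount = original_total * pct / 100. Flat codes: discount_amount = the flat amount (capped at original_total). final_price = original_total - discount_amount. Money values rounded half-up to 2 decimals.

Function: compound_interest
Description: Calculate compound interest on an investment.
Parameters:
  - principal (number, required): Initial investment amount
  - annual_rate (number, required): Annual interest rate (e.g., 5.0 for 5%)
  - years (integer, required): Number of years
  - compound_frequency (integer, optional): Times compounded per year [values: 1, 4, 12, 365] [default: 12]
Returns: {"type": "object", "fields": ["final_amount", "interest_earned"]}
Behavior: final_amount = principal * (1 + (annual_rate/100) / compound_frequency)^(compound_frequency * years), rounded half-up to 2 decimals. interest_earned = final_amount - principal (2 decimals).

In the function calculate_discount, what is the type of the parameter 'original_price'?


The calculate_discount spec declares:
  - original_price (number, required): Original price in USD
Type:
number


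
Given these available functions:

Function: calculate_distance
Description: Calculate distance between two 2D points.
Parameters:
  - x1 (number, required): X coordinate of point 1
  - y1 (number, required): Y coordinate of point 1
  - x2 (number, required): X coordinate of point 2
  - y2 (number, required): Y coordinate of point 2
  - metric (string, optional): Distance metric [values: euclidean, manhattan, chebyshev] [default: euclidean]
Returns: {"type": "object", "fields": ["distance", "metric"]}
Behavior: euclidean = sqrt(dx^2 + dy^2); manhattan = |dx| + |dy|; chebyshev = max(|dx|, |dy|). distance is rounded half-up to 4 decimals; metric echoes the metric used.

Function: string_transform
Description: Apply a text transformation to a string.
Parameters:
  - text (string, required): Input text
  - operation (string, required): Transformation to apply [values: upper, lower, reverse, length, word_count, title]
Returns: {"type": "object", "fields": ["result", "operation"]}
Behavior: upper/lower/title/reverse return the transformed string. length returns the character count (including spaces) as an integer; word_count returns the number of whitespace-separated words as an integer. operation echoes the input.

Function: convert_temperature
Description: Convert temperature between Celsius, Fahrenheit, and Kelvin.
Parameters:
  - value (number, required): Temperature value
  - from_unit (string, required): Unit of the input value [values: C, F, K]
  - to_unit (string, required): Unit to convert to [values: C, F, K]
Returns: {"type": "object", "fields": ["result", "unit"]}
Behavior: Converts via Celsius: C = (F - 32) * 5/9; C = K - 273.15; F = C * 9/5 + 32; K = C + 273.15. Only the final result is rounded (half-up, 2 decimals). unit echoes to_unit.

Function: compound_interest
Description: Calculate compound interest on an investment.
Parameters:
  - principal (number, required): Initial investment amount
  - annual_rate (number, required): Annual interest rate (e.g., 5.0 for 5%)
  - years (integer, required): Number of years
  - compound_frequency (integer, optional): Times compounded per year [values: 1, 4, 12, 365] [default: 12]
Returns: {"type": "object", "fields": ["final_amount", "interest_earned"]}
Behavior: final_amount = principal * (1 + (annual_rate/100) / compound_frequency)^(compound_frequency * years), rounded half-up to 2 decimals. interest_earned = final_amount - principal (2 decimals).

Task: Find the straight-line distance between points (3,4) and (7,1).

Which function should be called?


The task needs a function whose description is: Calculate distance between two 2D points.
calculate_distance


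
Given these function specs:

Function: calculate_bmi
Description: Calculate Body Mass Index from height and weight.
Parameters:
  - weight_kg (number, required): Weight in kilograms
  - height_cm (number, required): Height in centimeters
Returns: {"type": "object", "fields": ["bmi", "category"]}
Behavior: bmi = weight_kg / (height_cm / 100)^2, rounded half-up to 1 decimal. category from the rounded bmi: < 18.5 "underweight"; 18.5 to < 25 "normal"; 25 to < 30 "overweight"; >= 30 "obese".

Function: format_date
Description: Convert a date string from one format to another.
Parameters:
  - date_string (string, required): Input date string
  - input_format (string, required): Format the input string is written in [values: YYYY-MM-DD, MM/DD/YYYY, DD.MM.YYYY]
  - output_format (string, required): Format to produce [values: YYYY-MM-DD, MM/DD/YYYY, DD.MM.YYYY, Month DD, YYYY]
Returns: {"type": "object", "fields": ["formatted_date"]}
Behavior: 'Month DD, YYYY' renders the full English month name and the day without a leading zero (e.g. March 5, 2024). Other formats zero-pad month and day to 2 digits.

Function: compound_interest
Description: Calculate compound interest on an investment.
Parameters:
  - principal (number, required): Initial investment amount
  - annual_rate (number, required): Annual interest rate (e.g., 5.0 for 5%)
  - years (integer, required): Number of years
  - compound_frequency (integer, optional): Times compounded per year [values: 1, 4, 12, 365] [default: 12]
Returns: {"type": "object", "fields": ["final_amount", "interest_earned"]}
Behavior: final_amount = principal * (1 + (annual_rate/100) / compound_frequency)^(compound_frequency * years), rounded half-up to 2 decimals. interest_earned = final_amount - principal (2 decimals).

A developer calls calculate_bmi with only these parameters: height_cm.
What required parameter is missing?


Required parameters: weight_kg, height_cm
Provided: height_cm
Missing: weight_kg
weight_kg


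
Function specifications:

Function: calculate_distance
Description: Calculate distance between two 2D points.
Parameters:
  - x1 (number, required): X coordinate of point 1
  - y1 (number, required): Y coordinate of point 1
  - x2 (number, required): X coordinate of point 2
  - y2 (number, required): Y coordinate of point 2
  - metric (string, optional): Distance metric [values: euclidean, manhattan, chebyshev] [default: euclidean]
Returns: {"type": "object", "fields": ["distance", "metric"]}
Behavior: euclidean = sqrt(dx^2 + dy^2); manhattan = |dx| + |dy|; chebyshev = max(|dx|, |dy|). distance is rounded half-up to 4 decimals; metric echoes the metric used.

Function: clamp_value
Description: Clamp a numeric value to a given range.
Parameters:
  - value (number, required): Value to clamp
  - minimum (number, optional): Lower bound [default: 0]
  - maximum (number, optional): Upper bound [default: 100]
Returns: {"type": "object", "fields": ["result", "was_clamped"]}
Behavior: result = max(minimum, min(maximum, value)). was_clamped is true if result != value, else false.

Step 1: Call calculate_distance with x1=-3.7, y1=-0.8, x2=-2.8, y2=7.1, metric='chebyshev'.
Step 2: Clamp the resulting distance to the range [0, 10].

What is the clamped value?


Step 1: calculate_distance (chebyshev)
  |dx| = |-2.8 - -3.7| = 0.9; |dy| = |7.1 - -0.8| = 7.9
  chebyshev: max(0.9, 7.9) = 7.9
  Round to 4 decimals: 7.9
  -> distance = 7.9
Step 2: clamp_value(value=7.9, minimum=0, maximum=10)
  result = max(0, min(10, 7.9)) = max(0, 7.9) = 7.9
  was_clamped = (7.9 != 7.9) = false
  -> result = 7.9
7.9


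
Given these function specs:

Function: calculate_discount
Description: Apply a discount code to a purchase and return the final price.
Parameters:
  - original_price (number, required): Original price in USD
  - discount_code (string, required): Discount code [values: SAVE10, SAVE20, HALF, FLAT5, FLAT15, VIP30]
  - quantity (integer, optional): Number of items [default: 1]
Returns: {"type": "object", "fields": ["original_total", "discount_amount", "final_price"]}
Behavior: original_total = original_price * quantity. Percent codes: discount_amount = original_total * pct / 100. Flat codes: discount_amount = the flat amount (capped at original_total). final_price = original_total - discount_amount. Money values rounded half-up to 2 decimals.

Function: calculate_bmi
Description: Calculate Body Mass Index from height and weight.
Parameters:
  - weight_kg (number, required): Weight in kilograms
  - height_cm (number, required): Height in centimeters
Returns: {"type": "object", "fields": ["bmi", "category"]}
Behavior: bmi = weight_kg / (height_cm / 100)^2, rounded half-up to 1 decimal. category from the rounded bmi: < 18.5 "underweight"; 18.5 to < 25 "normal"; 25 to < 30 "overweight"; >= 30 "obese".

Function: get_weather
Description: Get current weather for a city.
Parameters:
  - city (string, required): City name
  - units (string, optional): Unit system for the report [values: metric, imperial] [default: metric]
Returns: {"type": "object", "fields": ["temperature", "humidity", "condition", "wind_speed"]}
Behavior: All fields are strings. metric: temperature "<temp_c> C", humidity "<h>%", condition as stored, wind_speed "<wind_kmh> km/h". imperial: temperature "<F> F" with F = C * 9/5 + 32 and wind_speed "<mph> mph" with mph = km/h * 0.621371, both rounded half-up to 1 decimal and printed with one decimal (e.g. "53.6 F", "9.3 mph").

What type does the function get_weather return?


The get_weather spec declares Returns: {"type": "object", "fields": ["temperature", "humidity", "condition", "wind_speed"]}
Type:
object


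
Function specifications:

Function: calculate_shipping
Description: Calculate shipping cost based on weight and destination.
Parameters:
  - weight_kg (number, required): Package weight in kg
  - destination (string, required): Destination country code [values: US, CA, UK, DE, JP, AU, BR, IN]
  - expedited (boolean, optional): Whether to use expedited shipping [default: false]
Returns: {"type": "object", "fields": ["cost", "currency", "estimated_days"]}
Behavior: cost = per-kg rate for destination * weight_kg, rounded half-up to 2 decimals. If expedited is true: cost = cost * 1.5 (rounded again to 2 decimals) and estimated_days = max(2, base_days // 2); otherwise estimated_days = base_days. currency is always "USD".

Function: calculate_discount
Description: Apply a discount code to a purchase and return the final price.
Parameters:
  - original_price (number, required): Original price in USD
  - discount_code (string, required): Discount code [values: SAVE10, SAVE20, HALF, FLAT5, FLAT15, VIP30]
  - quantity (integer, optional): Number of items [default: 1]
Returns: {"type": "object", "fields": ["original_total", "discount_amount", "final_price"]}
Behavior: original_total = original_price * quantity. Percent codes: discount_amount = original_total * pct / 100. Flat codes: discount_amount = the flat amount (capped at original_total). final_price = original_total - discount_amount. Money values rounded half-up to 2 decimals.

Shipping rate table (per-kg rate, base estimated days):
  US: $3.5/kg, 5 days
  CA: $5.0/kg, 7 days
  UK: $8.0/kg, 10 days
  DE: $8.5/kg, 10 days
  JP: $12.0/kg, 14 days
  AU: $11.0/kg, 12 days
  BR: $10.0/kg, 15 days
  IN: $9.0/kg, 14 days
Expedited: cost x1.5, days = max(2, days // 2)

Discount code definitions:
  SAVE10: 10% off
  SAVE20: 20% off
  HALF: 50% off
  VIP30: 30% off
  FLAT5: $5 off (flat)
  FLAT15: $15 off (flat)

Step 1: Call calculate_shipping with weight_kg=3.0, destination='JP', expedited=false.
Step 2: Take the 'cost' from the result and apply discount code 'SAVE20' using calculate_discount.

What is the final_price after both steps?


Step 1: calculate_shipping(weight_kg=3.0, destination=JP, expedited=false)
  Rate for JP: $12.0/kg, base 14 days
  cost = 12.0 * 3.0 = 36 -> 36.00
  expedited not set/false: estimated_days = 14
  -> cost = 36.00 USD
Step 2: calculate_discount(original_price=36.0, discount_code=SAVE20, quantity=1)
  original_total = 36.0 * 1 = 36.00
  SAVE20 = 20% off: discount_amount = 36.00 * 20/100 = 7.2 -> 7.20
  final_price = 36.00 - 7.20 = 28.80
  -> final_price = 28.80
$28.80
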